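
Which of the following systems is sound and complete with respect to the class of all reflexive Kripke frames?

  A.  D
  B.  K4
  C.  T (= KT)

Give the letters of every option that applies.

C

(A) D is determined by the class of serial frames.
(B) K4 is determined by the class of transitive frames.
(C) T (= KT) is determined by exactly this class.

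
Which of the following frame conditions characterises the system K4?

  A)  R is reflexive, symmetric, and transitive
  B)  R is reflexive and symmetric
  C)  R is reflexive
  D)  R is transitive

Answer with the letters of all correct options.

(A) this class determines S5, not K4.
(B) this class determines B (= KTB), not K4.
(C) this class determines T (= KT), not K4.
(D) K4 is sound and complete for exactly this class.

D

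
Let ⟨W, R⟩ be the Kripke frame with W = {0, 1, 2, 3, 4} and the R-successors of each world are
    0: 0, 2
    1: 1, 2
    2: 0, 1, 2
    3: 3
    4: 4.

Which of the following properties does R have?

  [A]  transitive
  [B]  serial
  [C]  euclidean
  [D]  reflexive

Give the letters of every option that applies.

(A) not transitive: 0 R 2 and 2 R 1 but not 0 R 1.
(B) serial: every world has an R-successor.
(C) not euclidean: 2 R 0 and 2 R 1 but not 0 R 1.
(D) reflexive: each world relates to itself.

B, D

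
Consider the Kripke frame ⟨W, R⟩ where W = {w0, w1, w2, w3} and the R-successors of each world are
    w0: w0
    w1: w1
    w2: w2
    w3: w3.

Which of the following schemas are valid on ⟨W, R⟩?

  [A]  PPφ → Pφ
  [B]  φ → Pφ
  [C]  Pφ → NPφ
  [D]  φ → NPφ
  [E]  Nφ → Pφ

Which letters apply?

R is reflexive: each world relates to itself.
R is symmetric: every R-edge is matched by its reverse.
R is transitive: R is closed under composition.
R is euclidean: any two R-successors of the same world are R-related.
R is serial: every world has an R-successor.
(A) the dual of axiom 4: valid iff R is transitive. R is transitive — valid.
(B) the dual of axiom T: valid iff R is reflexive. R is reflexive — valid.
(C) axiom 5: valid iff R is euclidean. R is euclidean — valid.
(D) φ → NPφ is axiom B, which corresponds to symmetry. R is symmetric — valid.
(E) Nφ → Pφ is axiom D; it is valid on a frame exactly when R is serial. R is serial, so valid.

A, B, C, D, E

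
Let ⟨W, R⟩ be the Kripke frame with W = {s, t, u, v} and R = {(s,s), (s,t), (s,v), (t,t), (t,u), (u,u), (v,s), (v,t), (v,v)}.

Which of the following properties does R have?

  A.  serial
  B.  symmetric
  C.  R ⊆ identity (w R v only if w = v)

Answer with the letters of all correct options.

A

(A) serial: every world has an R-successor.
(B) not symmetric: s R t but not t R s.
(C) not ⊆ identity: s R t with s ≠ t.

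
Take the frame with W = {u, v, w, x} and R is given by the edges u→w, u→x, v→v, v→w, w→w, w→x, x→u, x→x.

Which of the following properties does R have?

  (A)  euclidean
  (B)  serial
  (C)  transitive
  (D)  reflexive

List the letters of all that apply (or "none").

B

(A) not euclidean: u R x and u R w but not x R w.
(B) serial: every world has an R-successor.
(C) not transitive: u R x and x R u but not u R u.
(D) not reflexive: not u R u.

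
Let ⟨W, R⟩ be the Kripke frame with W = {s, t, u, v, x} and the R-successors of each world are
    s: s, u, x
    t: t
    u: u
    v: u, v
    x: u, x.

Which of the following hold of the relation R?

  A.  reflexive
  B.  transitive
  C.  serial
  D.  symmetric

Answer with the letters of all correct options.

A, B, C

(A) reflexive: each world relates to itself.
(B) transitive: R is closed under composition.
(C) serial: every world has an R-successor.
(D) not symmetric: s R u but not u R s.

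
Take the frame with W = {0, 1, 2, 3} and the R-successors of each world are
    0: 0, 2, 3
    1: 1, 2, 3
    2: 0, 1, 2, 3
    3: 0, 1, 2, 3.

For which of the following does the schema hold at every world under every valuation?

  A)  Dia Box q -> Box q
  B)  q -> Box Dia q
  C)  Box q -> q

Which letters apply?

R is reflexive: each world relates to itself.
R is symmetric: every R-edge is matched by its reverse.
R is not euclidean: 2 R 0 and 2 R 1 but not 0 R 1.
(A) Dia Box q -> Box q (the dual of axiom 5) characterises the euclidean frames. R is not euclidean — not valid.
(B) q -> Box Dia q is axiom B, which corresponds to symmetry. R is symmetric — valid.
(C) Box q -> q (axiom T) characterises the reflexive frames. R is reflexive — valid.

B, C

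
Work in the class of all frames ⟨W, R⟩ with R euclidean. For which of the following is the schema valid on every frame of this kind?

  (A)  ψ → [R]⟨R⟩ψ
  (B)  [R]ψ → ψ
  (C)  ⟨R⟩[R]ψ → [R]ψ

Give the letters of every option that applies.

C

(A) axiom B: valid iff R is symmetric. Such an R need not be symmetric — not valid.
(B) [R]ψ → ψ is axiom T; it is valid on a frame exactly when R is reflexive. Such an R need not be reflexive, so not valid.
(C) the dual of axiom 5: valid iff R is euclidean. Every such R is euclidean — valid.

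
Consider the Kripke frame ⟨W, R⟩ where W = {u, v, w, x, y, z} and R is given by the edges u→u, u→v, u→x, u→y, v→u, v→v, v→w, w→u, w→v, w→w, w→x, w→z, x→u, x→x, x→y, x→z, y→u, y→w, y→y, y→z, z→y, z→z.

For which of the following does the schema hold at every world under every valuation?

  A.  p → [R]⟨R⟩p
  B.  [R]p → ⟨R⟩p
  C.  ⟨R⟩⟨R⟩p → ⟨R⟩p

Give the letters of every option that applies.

B

R is not symmetric: w R u but not u R w.
R is not transitive: u R v and v R w but not u R w.
R is serial: every world has an R-successor.
(A) axiom B: valid iff R is symmetric. R is not symmetric — not valid.
(B) axiom D: valid iff R is serial. R is serial — valid.
(C) the dual of axiom 4: valid iff R is transitive. R is not transitive — not valid.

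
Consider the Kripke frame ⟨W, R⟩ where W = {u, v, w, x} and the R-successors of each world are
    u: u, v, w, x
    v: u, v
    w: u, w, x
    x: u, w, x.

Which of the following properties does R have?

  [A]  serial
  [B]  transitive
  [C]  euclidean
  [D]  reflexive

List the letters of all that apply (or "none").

A, D

(A) serial: every world has an R-successor.
(B) not transitive: v R u and u R w but not v R w.
(C) not euclidean: u R v and u R w but not v R w.
(D) reflexive: each world relates to itself.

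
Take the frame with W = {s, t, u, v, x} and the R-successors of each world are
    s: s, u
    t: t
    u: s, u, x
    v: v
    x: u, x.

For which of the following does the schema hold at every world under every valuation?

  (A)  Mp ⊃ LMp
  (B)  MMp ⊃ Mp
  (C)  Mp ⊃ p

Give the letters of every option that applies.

R is not transitive: s R u and u R x but not s R x.
R is not euclidean: u R s and u R x but not s R x.
R is not a subset of the identity: s R u with s ≠ u.
(A) axiom 5: valid iff R is euclidean. R is not euclidean — not valid.
(B) MMp ⊃ Mp (the dual of axiom 4) characterises the transitive frames. R is not transitive — not valid.
(C) Mp ⊃ p is the converse of T; it holds exactly when R ⊆ identity. Here R ⊄ identity — not valid.

none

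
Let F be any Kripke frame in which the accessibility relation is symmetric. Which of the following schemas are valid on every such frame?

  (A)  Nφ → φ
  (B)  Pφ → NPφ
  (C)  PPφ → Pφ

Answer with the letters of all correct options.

none

(A) axiom T: valid iff R is reflexive. Such an R need not be reflexive — not valid.
(B) axiom 5: valid iff R is euclidean. Such an R need not be euclidean — not valid.
(C) the dual of axiom 4: valid iff R is transitive. Such an R need not be transitive — not valid.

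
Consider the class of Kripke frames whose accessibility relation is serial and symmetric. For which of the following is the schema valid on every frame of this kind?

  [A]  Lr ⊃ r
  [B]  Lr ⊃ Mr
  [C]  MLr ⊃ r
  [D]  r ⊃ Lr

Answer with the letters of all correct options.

(A) Lr ⊃ r is axiom T, which corresponds to reflexivity. Such an R need not be reflexive — not valid.
(B) Lr ⊃ Mr is axiom D, which corresponds to seriality. Every such R is serial — valid.
(C) MLr ⊃ r (the dual of axiom B) characterises the symmetric frames. Every such R is symmetric — valid.
(D) r ⊃ Lr is valid only on frames where every R-edge is a self-loop. Such an R need not be a subset of the identity — not valid.

B, C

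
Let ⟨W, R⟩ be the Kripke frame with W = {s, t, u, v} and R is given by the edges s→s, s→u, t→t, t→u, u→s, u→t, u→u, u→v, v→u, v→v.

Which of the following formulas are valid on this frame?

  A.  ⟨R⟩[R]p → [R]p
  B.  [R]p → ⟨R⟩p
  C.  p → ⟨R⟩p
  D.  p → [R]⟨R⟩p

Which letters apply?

R is reflexive: each world relates to itself.
R is symmetric: every R-edge is matched by its reverse.
R is not euclidean: u R s and u R t but not s R t.
R is serial: every world has an R-successor.
(A) the dual of axiom 5: valid iff R is euclidean. R is not euclidean — not valid.
(B) [R]p → ⟨R⟩p is axiom D, which corresponds to seriality. R is serial — valid.
(C) p → ⟨R⟩p (the dual of axiom T) characterises the reflexive frames. R is reflexive — valid.
(D) p → [R]⟨R⟩p is axiom B, which corresponds to symmetry. R is symmetric — valid.

B, C, D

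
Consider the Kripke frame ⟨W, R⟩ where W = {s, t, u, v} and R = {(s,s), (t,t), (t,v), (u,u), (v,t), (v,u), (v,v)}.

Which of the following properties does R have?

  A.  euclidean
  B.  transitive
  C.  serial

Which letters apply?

C

(A) not euclidean: v R t and v R u but not t R u.
(B) not transitive: t R v and v R u but not t R u.
(C) serial: every world has an R-successor.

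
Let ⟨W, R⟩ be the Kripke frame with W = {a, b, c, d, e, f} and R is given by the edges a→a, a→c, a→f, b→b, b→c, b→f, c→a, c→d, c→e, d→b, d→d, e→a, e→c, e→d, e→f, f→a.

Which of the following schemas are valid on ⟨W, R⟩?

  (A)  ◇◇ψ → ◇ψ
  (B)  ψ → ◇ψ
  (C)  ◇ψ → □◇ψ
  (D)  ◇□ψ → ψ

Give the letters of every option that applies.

R is not reflexive: not c R c.
R is not symmetric: b R c but not c R b.
R is not transitive: a R c and c R d but not a R d.
R is not euclidean: a R c and a R f but not c R f.
(A) ◇◇ψ → ◇ψ (the dual of axiom 4) characterises the transitive frames. R is not transitive — not valid.
(B) the dual of axiom T: valid iff R is reflexive. R is not reflexive — not valid.
(C) ◇ψ → □◇ψ (axiom 5) characterises the euclidean frames. R is not euclidean — not valid.
(D) the dual of axiom B: valid iff R is symmetric. R is not symmetric — not valid.

none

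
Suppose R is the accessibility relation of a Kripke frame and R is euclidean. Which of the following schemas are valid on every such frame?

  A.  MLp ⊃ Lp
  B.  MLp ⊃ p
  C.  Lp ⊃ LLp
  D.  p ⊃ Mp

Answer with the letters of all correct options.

(A) MLp ⊃ Lp is the dual of axiom 5; it is valid on a frame exactly when R is euclidean. Every such R is euclidean, so valid.
(B) MLp ⊃ p is the dual of axiom B; it is valid on a frame exactly when R is symmetric. Such an R need not be symmetric, so not valid.
(C) Lp ⊃ LLp is axiom 4, which corresponds to transitivity. Such an R need not be transitive — not valid.
(D) p ⊃ Mp (the dual of axiom T) characterises the reflexive frames. Such an R need not be reflexive — not valid.

A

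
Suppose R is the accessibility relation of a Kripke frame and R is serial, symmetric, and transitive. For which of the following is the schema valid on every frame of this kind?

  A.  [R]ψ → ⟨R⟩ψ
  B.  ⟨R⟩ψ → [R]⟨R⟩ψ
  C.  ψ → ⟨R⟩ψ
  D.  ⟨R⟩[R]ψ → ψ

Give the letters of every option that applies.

A serial symmetric transitive relation is reflexive (take any v with uRv; symmetry gives vRu and transitivity gives uRu), hence an equivalence relation.
(A) [R]ψ → ⟨R⟩ψ is axiom D; it is valid on a frame exactly when R is serial. Every such R is serial, so valid.
(B) axiom 5: valid iff R is euclidean. Every such R is euclidean — valid.
(C) ψ → ⟨R⟩ψ is the dual of axiom T, which corresponds to reflexivity. Every such R is reflexive — valid.
(D) ⟨R⟩[R]ψ → ψ (the dual of axiom B) characterises the symmetric frames. Every such R is symmetric — valid.

A, B, C, D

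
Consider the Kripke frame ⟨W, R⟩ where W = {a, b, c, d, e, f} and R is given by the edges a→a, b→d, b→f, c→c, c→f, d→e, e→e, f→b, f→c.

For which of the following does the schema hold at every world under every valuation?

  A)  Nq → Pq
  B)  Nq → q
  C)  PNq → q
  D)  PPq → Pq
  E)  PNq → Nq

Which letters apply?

R is not reflexive: not b R b.
R is not symmetric: b R d but not d R b.
R is not transitive: b R d and d R e but not b R e.
R is not euclidean: b R d and b R f but not d R f.
R is serial: every world has an R-successor.
(A) Nq → Pq is axiom D; it is valid on a frame exactly when R is serial. R is serial, so valid.
(B) axiom T: valid iff R is reflexive. R is not reflexive — not valid.
(C) the dual of axiom B: valid iff R is symmetric. R is not symmetric — not valid.
(D) PPq → Pq (the dual of axiom 4) characterises the transitive frames. R is not transitive — not valid.
(E) PNq → Nq is the dual of axiom 5, which corresponds to the euclidean property. R is not euclidean — not valid.

A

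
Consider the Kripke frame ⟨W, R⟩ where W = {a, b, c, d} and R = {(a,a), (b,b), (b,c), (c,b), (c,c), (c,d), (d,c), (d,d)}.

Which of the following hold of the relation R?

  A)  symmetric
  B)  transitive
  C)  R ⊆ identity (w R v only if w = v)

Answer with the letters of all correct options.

A

(A) symmetric: every R-edge is matched by its reverse.
(B) not transitive: b R c and c R d but not b R d.
(C) not ⊆ identity: b R c with b ≠ c.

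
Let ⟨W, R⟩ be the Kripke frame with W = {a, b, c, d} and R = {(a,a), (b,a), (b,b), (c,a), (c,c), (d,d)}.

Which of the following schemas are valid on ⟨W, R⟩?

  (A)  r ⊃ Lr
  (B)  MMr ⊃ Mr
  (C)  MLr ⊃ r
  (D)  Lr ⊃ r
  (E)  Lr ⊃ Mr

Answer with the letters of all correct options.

B, D, E

R is reflexive: each world relates to itself.
R is not symmetric: b R a but not a R b.
R is transitive: R is closed under composition.
R is serial: every world has an R-successor.
R is not a subset of the identity: b R a with b ≠ a.
(A) r ⊃ Lr is valid only on frames where every R-edge is a self-loop. Here R ⊄ identity — not valid.
(B) the dual of axiom 4: valid iff R is transitive. R is transitive — valid.
(C) MLr ⊃ r (the dual of axiom B) characterises the symmetric frames. R is not symmetric — not valid.
(D) axiom T: valid iff R is reflexive. R is reflexive — valid.
(E) axiom D: valid iff R is serial. R is serial — valid.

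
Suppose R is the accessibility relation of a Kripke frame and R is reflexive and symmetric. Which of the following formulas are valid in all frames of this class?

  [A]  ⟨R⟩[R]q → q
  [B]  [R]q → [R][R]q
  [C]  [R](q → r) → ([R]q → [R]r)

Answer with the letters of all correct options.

Reflexive relations are serial.
(A) the dual of axiom B: valid iff R is symmetric. Every such R is symmetric — valid.
(B) [R]q → [R][R]q (axiom 4) characterises the transitive frames. Such an R need not be transitive — not valid.
(C) [R](q → r) → ([R]q → [R]r) is axiom K, valid on every Kripke frame — valid.

A, C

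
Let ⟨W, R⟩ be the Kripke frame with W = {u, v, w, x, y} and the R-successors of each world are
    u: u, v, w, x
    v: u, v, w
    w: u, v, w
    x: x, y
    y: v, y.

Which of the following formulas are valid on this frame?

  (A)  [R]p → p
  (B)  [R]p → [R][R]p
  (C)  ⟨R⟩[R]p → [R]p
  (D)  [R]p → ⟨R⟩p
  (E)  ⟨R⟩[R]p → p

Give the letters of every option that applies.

A, D

R is reflexive: each world relates to itself.
R is not symmetric: u R x but not x R u.
R is not transitive: u R x and x R y but not u R y.
R is not euclidean: u R v and u R x but not v R x.
R is serial: every world has an R-successor.
(A) [R]p → p is axiom T, which corresponds to reflexivity. R is reflexive — valid.
(B) [R]p → [R][R]p is axiom 4, which corresponds to transitivity. R is not transitive — not valid.
(C) ⟨R⟩[R]p → [R]p is the dual of axiom 5, which corresponds to the euclidean property. R is not euclidean — not valid.
(D) [R]p → ⟨R⟩p is axiom D, which corresponds to seriality. R is serial — valid.
(E) the dual of axiom B: valid iff R is symmetric. R is not symmetric — not valid.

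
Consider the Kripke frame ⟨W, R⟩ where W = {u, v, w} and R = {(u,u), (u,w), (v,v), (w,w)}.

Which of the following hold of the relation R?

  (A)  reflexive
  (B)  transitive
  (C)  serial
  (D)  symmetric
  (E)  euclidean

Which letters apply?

A, B, C

(A) reflexive: each world relates to itself.
(B) transitive: R is closed under composition.
(C) serial: every world has an R-successor.
(D) not symmetric: u R w but not w R u.
(E) not euclidean: u R w and u R u but not w R u.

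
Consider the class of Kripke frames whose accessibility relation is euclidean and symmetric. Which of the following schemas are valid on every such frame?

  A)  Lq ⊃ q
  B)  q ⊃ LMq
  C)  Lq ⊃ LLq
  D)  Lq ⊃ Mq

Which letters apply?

A symmetric euclidean relation is transitive (uRv and vRw give vRu by symmetry, then uRw by the euclidean condition, applied at v).
(A) Lq ⊃ q (axiom T) characterises the reflexive frames. Such an R need not be reflexive — not valid.
(B) q ⊃ LMq is axiom B, which corresponds to symmetry. Every such R is symmetric — valid.
(C) Lq ⊃ LLq is axiom 4; it is valid on a frame exactly when R is transitive. Every such R is transitive, so valid.
(D) Lq ⊃ Mq is axiom D, which corresponds to seriality. Such an R need not be serial — not valid.

B, C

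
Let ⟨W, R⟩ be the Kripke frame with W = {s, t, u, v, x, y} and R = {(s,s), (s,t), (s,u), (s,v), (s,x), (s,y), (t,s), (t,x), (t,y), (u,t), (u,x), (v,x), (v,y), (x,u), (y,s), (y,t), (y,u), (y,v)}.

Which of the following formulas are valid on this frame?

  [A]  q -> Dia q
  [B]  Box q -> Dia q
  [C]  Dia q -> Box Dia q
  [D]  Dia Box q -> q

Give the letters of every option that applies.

R is not reflexive: not t R t.
R is not symmetric: s R u but not u R s.
R is not euclidean: s R t and s R u but not t R u.
R is serial: every world has an R-successor.
(A) q -> Dia q is the dual of axiom T, which corresponds to reflexivity. R is not reflexive — not valid.
(B) Box q -> Dia q is axiom D; it is valid on a frame exactly when R is serial. R is serial, so valid.
(C) Dia q -> Box Dia q (axiom 5) characterises the euclidean frames. R is not euclidean — not valid.
(D) Dia Box q -> q is the dual of axiom B, which corresponds to symmetry. R is not symmetric — not valid.

B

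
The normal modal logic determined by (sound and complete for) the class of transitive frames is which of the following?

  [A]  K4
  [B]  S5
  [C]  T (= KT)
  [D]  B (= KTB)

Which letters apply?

A

(A) K4 is determined by exactly this class.
(B) S5 is determined by the class of reflexive, symmetric, and transitive frames.
(C) T (= KT) is determined by the class of reflexive frames.
(D) B (= KTB) is determined by the class of reflexive and symmetric frames.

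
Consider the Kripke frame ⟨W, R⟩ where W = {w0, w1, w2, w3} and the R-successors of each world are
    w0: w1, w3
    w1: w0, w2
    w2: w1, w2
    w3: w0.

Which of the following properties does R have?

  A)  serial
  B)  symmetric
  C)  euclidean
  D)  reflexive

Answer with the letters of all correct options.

A, B

(A) serial: every world has an R-successor.
(B) symmetric: every R-edge is matched by its reverse.
(C) not euclidean: w0 R w1 and w0 R w3 but not w1 R w3.
(D) not reflexive: not w0 R w0.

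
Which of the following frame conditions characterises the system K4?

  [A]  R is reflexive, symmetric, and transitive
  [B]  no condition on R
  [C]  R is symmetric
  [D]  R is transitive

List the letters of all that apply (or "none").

D

(A) this class determines S5, not K4.
(B) this class determines K, not K4.
(C) this class determines KB, not K4.
(D) K4 is sound and complete for exactly this class.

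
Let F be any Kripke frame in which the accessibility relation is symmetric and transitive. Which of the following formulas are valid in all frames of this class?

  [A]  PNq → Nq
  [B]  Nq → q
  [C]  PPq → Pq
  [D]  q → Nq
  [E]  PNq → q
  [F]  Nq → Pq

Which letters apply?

A symmetric transitive relation is euclidean (uRv and uRw give vRu by symmetry, then vRw by transitivity).
(A) PNq → Nq (the dual of axiom 5) characterises the euclidean frames. Every such R is euclidean — valid.
(B) axiom T: valid iff R is reflexive. Such an R need not be reflexive — not valid.
(C) PPq → Pq is the dual of axiom 4; it is valid on a frame exactly when R is transitive. Every such R is transitive, so valid.
(D) q → Nq is valid only on frames where every R-edge is a self-loop. Such an R need not be a subset of the identity — not valid.
(E) PNq → q is the dual of axiom B, which corresponds to symmetry. Every such R is symmetric — valid.
(F) Nq → Pq is axiom D; it is valid on a frame exactly when R is serial. Such an R need not be serial, so not valid.

A, C, E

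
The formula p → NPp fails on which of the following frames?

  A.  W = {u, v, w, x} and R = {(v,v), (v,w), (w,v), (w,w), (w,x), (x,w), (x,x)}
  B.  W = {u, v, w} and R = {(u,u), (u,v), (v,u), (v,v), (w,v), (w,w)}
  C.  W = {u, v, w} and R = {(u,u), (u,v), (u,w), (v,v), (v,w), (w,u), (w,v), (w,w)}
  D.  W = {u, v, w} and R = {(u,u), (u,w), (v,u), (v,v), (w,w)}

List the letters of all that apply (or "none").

The schema p → NPp is axiom B; it is valid on a frame iff R is symmetric.
(A) R is symmetric (every R-edge is matched by its reverse), so the schema is valid here.
(B) R is not symmetric (w R v but not v R w), so the schema fails here.
(C) R is not symmetric (u R v but not v R u), so the schema fails here.
(D) R is not symmetric (u R w but not w R u), so the schema fails here.

B, C, D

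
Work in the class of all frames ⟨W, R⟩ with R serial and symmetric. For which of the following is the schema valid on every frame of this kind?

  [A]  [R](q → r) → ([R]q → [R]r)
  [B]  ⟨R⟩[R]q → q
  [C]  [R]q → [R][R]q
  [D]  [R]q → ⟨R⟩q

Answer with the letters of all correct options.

A, B, D

(A) [R](q → r) → ([R]q → [R]r) is the K axiom; it holds on all frames — valid.
(B) ⟨R⟩[R]q → q is the dual of axiom B; it is valid on a frame exactly when R is symmetric. Every such R is symmetric, so valid.
(C) [R]q → [R][R]q (axiom 4) characterises the transitive frames. Such an R need not be transitive — not valid.
(D) [R]q → ⟨R⟩q is axiom D, which corresponds to seriality. Every such R is serial — valid.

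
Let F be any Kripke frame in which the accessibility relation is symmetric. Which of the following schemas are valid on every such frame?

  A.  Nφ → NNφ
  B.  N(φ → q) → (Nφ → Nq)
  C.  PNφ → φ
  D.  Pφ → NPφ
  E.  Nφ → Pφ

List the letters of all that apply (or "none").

(A) Nφ → NNφ is axiom 4, which corresponds to transitivity. Such an R need not be transitive — not valid.
(B) N(φ → q) → (Nφ → Nq) is axiom K, valid on every Kripke frame — valid.
(C) PNφ → φ (the dual of axiom B) characterises the symmetric frames. Every such R is symmetric — valid.
(D) Pφ → NPφ (axiom 5) characterises the euclidean frames. Such an R need not be euclidean — not valid.
(E) Nφ → Pφ is axiom D, which corresponds to seriality. Such an R need not be serial — not valid.

B, C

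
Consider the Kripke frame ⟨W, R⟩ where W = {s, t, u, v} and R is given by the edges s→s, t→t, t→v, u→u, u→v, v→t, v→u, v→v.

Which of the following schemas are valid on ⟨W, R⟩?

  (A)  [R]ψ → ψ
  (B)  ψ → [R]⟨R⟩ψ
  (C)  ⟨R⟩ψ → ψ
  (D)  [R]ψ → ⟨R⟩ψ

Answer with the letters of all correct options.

R is reflexive: each world relates to itself.
R is symmetric: every R-edge is matched by its reverse.
R is serial: every world has an R-successor.
R is not a subset of the identity: t R v with t ≠ v.
(A) [R]ψ → ψ is axiom T, which corresponds to reflexivity. R is reflexive — valid.
(B) axiom B: valid iff R is symmetric. R is symmetric — valid.
(C) ⟨R⟩ψ → ψ (the converse of T) corresponds to R being a subset of the identity. Here R ⊄ identity, so not valid.
(D) [R]ψ → ⟨R⟩ψ is axiom D, which corresponds to seriality. R is serial — valid.

A, B, D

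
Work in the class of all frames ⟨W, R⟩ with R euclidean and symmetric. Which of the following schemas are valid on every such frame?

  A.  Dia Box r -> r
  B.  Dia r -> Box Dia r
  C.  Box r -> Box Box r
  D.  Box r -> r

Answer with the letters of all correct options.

A symmetric euclidean relation is transitive (uRv and vRw give vRu by symmetry, then uRw by the euclidean condition, applied at v).
(A) Dia Box r -> r (the dual of axiom B) characterises the symmetric frames. Every such R is symmetric — valid.
(B) Dia r -> Box Dia r is axiom 5; it is valid on a frame exactly when R is euclidean. Every such R is euclidean, so valid.
(C) axiom 4: valid iff R is transitive. Every such R is transitive — valid.
(D) axiom T: valid iff R is reflexive. Such an R need not be reflexive — not valid.

A, B, C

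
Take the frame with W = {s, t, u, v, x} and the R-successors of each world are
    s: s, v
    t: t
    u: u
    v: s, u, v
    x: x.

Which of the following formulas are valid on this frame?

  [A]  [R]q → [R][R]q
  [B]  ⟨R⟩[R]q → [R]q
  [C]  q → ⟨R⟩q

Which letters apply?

R is reflexive: each world relates to itself.
R is not transitive: s R v and v R u but not s R u.
R is not euclidean: v R s and v R u but not s R u.
(A) axiom 4: valid iff R is transitive. R is not transitive — not valid.
(B) the dual of axiom 5: valid iff R is euclidean. R is not euclidean — not valid.
(C) q → ⟨R⟩q is the dual of axiom T, which corresponds to reflexivity. R is reflexive — valid.

C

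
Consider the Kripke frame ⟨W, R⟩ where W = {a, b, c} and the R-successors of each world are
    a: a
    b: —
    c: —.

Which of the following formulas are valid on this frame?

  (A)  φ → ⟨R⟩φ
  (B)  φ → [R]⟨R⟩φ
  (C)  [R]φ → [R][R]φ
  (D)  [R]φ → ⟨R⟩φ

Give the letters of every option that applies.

R is not reflexive: not b R b.
R is symmetric: every R-edge is matched by its reverse.
R is transitive: R is closed under composition.
R is not serial: b has no R-successor.
(A) φ → ⟨R⟩φ is the dual of axiom T, which corresponds to reflexivity. R is not reflexive — not valid.
(B) axiom B: valid iff R is symmetric. R is symmetric — valid.
(C) axiom 4: valid iff R is transitive. R is transitive — valid.
(D) [R]φ → ⟨R⟩φ is axiom D; it is valid on a frame exactly when R is serial. R is not serial, so not valid.

B, C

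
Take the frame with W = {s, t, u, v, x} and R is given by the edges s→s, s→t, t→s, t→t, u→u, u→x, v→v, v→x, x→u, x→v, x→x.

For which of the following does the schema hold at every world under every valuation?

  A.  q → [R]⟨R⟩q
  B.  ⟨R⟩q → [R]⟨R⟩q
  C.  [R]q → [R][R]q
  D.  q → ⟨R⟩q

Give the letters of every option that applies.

R is reflexive: each world relates to itself.
R is symmetric: every R-edge is matched by its reverse.
R is not transitive: u R x and x R v but not u R v.
R is not euclidean: x R u and x R v but not u R v.
(A) q → [R]⟨R⟩q is axiom B; it is valid on a frame exactly when R is symmetric. R is symmetric, so valid.
(B) axiom 5: valid iff R is euclidean. R is not euclidean — not valid.
(C) axiom 4: valid iff R is transitive. R is not transitive — not valid.
(D) the dual of axiom T: valid iff R is reflexive. R is reflexive — valid.

A, D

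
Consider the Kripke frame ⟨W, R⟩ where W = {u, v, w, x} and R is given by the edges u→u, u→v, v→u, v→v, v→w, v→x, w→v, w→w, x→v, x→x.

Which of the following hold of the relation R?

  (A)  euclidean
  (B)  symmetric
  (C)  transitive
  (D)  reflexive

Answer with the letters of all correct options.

B, D

(A) not euclidean: v R u and v R w but not u R w.
(B) symmetric: every R-edge is matched by its reverse.
(C) not transitive: u R v and v R w but not u R w.
(D) reflexive: each world relates to itself.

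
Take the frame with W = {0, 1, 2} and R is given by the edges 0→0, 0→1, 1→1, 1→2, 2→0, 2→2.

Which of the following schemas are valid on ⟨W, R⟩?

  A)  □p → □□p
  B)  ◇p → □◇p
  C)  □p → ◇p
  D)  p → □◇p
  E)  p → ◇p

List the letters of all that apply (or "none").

C, E

R is reflexive: each world relates to itself.
R is not symmetric: 0 R 1 but not 1 R 0.
R is not transitive: 0 R 1 and 1 R 2 but not 0 R 2.
R is not euclidean: 0 R 1 and 0 R 0 but not 1 R 0.
R is serial: every world has an R-successor.
(A) □p → □□p is axiom 4, which corresponds to transitivity. R is not transitive — not valid.
(B) axiom 5: valid iff R is euclidean. R is not euclidean — not valid.
(C) □p → ◇p (axiom D) characterises the serial frames. R is serial — valid.
(D) p → □◇p is axiom B, which corresponds to symmetry. R is not symmetric — not valid.
(E) the dual of axiom T: valid iff R is reflexive. R is reflexive — valid.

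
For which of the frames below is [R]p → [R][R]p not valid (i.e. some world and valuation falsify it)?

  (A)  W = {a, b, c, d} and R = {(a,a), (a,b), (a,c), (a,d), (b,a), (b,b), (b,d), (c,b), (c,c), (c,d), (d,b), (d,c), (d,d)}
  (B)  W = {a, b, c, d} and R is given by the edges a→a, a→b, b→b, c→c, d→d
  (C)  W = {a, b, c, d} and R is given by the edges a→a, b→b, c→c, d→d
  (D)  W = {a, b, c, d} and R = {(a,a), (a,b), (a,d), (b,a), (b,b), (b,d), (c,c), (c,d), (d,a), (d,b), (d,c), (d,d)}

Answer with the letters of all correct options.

The schema [R]p → [R][R]p is axiom 4; it is valid on a frame iff R is transitive.
(A) R is not transitive (b R a and a R c but not b R c), so the schema fails here.
(B) R is transitive (R is closed under composition), so the schema is valid here.
(C) R is transitive (R is closed under composition), so the schema is valid here.
(D) R is not transitive (a R d and d R c but not a R c), so the schema fails here.

A, D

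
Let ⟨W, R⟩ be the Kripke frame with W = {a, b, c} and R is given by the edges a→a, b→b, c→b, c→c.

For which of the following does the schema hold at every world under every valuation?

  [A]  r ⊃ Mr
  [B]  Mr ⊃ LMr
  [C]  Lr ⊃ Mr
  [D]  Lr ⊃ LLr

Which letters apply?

R is reflexive: each world relates to itself.
R is transitive: R is closed under composition.
R is not euclidean: c R b and c R c but not b R c.
R is serial: every world has an R-successor.
(A) the dual of axiom T: valid iff R is reflexive. R is reflexive — valid.
(B) Mr ⊃ LMr is axiom 5; it is valid on a frame exactly when R is euclidean. R is not euclidean, so not valid.
(C) Lr ⊃ Mr (axiom D) characterises the serial frames. R is serial — valid.
(D) Lr ⊃ LLr is axiom 4; it is valid on a frame exactly when R is transitive. R is transitive, so valid.

A, C, D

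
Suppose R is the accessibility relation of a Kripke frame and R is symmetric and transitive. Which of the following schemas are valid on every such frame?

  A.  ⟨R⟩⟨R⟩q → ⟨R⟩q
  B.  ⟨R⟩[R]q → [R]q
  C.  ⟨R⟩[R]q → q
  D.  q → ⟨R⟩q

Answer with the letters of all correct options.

A, B, C

A symmetric transitive relation is euclidean (uRv and uRw give vRu by symmetry, then vRw by transitivity).
(A) ⟨R⟩⟨R⟩q → ⟨R⟩q is the dual of axiom 4, which corresponds to transitivity. Every such R is transitive — valid.
(B) ⟨R⟩[R]q → [R]q is the dual of axiom 5; it is valid on a frame exactly when R is euclidean. Every such R is euclidean, so valid.
(C) ⟨R⟩[R]q → q is the dual of axiom B; it is valid on a frame exactly when R is symmetric. Every such R is symmetric, so valid.
(D) the dual of axiom T: valid iff R is reflexive. Such an R need not be reflexive — not valid.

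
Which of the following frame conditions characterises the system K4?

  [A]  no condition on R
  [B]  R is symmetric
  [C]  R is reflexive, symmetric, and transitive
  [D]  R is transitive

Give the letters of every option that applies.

D

(A) this class determines K, not K4.
(B) this class determines KB, not K4.
(C) this class determines S5, not K4.
(D) K4 is sound and complete for exactly this class.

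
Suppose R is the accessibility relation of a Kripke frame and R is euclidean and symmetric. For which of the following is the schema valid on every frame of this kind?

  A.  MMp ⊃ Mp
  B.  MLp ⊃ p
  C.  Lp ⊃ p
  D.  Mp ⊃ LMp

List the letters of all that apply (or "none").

A symmetric euclidean relation is transitive (uRv and vRw give vRu by symmetry, then uRw by the euclidean condition, applied at v).
(A) MMp ⊃ Mp is the dual of axiom 4, which corresponds to transitivity. Every such R is transitive — valid.
(B) the dual of axiom B: valid iff R is symmetric. Every such R is symmetric — valid.
(C) Lp ⊃ p (axiom T) characterises the reflexive frames. Such an R need not be reflexive — not valid.
(D) Mp ⊃ LMp is axiom 5; it is valid on a frame exactly when R is euclidean. Every such R is euclidean, so valid.

A, B, D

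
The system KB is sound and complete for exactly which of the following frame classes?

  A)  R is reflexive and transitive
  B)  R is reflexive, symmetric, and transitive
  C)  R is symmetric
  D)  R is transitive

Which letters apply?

(A) this class determines S4, not KB.
(B) this class determines S5, not KB.
(C) KB is sound and complete for exactly this class.
(D) this class determines K4, not KB.

C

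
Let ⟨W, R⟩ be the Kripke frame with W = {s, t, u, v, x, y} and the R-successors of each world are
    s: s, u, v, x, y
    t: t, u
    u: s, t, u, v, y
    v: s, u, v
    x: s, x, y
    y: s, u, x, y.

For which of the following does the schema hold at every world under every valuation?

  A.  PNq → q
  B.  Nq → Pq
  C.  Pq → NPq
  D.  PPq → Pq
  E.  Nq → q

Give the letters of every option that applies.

R is reflexive: each world relates to itself.
R is symmetric: every R-edge is matched by its reverse.
R is not transitive: s R u and u R t but not s R t.
R is not euclidean: s R u and s R x but not u R x.
R is serial: every world has an R-successor.
(A) PNq → q is the dual of axiom B; it is valid on a frame exactly when R is symmetric. R is symmetric, so valid.
(B) Nq → Pq is axiom D, which corresponds to seriality. R is serial — valid.
(C) Pq → NPq (axiom 5) characterises the euclidean frames. R is not euclidean — not valid.
(D) PPq → Pq (the dual of axiom 4) characterises the transitive frames. R is not transitive — not valid.
(E) axiom T: valid iff R is reflexive. R is reflexive — valid.

A, B, E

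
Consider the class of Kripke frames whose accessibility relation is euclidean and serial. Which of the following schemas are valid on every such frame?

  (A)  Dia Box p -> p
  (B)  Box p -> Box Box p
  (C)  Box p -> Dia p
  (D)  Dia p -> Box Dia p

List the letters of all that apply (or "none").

C, D

(A) Dia Box p -> p (the dual of axiom B) characterises the symmetric frames. Such an R need not be symmetric — not valid.
(B) Box p -> Box Box p is axiom 4, which corresponds to transitivity. Such an R need not be transitive — not valid.
(C) Box p -> Dia p is axiom D; it is valid on a frame exactly when R is serial. Every such R is serial, so valid.
(D) axiom 5: valid iff R is euclidean. Every such R is euclidean — valid.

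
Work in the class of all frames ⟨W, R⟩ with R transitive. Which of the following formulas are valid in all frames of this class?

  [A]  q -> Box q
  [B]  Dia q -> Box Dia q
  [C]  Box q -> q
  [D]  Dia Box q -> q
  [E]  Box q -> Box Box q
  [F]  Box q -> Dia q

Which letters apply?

E

(A) q -> Box q is valid only on frames where every R-edge is a self-loop. Such an R need not be a subset of the identity — not valid.
(B) Dia q -> Box Dia q is axiom 5; it is valid on a frame exactly when R is euclidean. Such an R need not be euclidean, so not valid.
(C) Box q -> q (axiom T) characterises the reflexive frames. Such an R need not be reflexive — not valid.
(D) Dia Box q -> q is the dual of axiom B, which corresponds to symmetry. Such an R need not be symmetric — not valid.
(E) Box q -> Box Box q is axiom 4; it is valid on a frame exactly when R is transitive. Every such R is transitive, so valid.
(F) Box q -> Dia q (axiom D) characterises the serial frames. Such an R need not be serial — not valid.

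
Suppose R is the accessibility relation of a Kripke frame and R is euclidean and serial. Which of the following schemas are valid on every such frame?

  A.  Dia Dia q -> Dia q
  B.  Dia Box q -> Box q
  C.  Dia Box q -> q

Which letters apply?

B

(A) Dia Dia q -> Dia q is the dual of axiom 4; it is valid on a frame exactly when R is transitive. Such an R need not be transitive, so not valid.
(B) Dia Box q -> Box q is the dual of axiom 5, which corresponds to the euclidean property. Every such R is euclidean — valid.
(C) the dual of axiom B: valid iff R is symmetric. Such an R need not be symmetric — not valid.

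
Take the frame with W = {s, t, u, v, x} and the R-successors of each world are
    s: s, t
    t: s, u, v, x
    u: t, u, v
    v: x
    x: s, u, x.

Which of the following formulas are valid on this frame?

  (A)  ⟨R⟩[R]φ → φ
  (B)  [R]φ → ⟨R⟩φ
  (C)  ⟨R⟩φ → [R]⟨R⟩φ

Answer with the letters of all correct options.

B

R is not symmetric: t R v but not v R t.
R is not euclidean: t R s and t R u but not s R u.
R is serial: every world has an R-successor.
(A) the dual of axiom B: valid iff R is symmetric. R is not symmetric — not valid.
(B) axiom D: valid iff R is serial. R is serial — valid.
(C) ⟨R⟩φ → [R]⟨R⟩φ (axiom 5) characterises the euclidean frames. R is not euclidean — not valid.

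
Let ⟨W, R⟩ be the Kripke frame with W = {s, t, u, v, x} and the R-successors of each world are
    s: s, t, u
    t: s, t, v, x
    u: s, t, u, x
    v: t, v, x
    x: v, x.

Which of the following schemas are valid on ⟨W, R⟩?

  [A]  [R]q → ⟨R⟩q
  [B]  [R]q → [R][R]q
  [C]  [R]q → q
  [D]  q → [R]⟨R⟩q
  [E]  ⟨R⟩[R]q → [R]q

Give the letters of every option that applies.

A, C

R is reflexive: each world relates to itself.
R is not symmetric: t R x but not x R t.
R is not transitive: s R t and t R v but not s R v.
R is not euclidean: s R t and s R u but not t R u.
R is serial: every world has an R-successor.
(A) [R]q → ⟨R⟩q is axiom D, which corresponds to seriality. R is serial — valid.
(B) axiom 4: valid iff R is transitive. R is not transitive — not valid.
(C) [R]q → q (axiom T) characterises the reflexive frames. R is reflexive — valid.
(D) axiom B: valid iff R is symmetric. R is not symmetric — not valid.
(E) the dual of axiom 5: valid iff R is euclidean. R is not euclidean — not valid.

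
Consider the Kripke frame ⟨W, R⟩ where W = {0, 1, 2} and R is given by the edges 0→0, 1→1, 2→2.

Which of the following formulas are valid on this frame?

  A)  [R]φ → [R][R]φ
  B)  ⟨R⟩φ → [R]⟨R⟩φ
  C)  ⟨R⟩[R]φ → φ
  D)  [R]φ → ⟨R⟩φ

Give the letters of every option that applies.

A, B, C, D

R is symmetric: every R-edge is matched by its reverse.
R is transitive: R is closed under composition.
R is euclidean: any two R-successors of the same world are R-related.
R is serial: every world has an R-successor.
(A) [R]φ → [R][R]φ is axiom 4; it is valid on a frame exactly when R is transitive. R is transitive, so valid.
(B) ⟨R⟩φ → [R]⟨R⟩φ is axiom 5; it is valid on a frame exactly when R is euclidean. R is euclidean, so valid.
(C) ⟨R⟩[R]φ → φ is the dual of axiom B, which corresponds to symmetry. R is symmetric — valid.
(D) axiom D: valid iff R is serial. R is serial — valid.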